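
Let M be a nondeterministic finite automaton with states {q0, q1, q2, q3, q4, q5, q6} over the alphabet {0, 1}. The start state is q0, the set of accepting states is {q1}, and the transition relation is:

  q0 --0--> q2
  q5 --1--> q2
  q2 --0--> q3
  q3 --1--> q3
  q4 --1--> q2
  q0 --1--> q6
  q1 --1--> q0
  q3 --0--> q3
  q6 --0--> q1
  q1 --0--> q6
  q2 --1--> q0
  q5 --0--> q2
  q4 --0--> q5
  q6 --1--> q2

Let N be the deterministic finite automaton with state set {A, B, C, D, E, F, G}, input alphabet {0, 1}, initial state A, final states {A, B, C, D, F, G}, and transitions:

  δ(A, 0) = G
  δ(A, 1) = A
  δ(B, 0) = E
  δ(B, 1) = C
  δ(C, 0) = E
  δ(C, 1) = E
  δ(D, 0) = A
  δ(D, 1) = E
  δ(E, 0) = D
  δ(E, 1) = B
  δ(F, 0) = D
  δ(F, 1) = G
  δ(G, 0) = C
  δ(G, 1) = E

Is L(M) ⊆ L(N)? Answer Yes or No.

The string 0110 is in L(M) but not in L(N).
So L(M) ⊄ L(N).

No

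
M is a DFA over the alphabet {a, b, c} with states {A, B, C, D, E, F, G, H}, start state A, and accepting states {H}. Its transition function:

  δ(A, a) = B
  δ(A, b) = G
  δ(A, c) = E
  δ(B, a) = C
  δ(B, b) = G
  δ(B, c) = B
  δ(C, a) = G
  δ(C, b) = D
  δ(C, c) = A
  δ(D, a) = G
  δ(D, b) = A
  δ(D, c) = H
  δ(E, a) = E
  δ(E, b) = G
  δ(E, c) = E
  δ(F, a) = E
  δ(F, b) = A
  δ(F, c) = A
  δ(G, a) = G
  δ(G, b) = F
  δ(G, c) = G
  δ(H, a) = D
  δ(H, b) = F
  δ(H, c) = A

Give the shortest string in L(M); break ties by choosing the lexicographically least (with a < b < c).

A breadth-first search from A reaches an accepting state first via the path A → B → C → D → H on input aabc.
No string of length < 4 is accepted (BFS exhausts all shorter strings without reaching an accepting state), and aabc is the lexicographically least accepting string of length 4.

aabc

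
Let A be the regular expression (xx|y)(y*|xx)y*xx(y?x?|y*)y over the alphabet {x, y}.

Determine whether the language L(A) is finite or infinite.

The expression contains a Kleene star applied to a subexpression that matches at least one nonempty string, so it matches strings of unbounded length.
Hence L(A) is infinite.

infinite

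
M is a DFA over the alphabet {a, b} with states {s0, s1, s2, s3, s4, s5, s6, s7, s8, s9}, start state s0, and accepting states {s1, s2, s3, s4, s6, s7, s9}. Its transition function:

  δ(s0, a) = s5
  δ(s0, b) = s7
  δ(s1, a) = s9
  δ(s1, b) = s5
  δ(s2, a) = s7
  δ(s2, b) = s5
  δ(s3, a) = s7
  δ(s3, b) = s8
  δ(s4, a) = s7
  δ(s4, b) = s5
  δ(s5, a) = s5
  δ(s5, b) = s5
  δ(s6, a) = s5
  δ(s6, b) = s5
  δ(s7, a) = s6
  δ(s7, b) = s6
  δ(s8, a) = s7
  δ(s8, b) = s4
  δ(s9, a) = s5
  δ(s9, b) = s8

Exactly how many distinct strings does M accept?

The useful subgraph on states {s0, s6, s7} is acyclic, so L(M) is finite; the longest accepting path visits 3 useful states, giving maximum string length 2.
Counting accepting paths from s0 by length: 1 of length 1, 2 of length 2. Total 3.

3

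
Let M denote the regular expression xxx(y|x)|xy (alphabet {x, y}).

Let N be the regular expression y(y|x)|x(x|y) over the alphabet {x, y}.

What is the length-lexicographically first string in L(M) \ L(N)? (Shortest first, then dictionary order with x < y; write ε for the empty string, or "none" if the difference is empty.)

The string xxxx is accepted by M but not by N.
No shorter string lies in the difference, and xxxx is the lexicographically first length-4 string in L(M) \ L(N).

xxxx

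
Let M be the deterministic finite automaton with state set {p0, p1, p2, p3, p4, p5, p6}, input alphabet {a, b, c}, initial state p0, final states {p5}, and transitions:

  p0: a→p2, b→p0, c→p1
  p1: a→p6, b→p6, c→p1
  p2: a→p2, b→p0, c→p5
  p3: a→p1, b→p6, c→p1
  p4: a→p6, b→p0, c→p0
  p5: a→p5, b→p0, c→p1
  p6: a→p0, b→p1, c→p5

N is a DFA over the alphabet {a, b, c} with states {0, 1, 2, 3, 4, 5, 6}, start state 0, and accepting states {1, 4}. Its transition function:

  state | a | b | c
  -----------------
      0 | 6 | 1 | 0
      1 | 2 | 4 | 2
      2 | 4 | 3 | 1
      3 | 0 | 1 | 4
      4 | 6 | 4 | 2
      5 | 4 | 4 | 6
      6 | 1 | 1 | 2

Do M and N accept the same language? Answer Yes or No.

No

The string ac is accepted by M but rejected by N.
So L(M) ≠ L(N).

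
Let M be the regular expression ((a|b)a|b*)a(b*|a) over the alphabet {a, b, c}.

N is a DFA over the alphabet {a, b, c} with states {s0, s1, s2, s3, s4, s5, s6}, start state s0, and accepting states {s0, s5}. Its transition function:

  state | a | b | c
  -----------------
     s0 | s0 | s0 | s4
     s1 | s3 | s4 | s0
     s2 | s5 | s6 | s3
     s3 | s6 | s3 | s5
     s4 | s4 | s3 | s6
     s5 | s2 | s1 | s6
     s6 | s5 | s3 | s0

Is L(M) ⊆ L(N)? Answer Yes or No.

Yes

Converting the expression M to a DFA (subset construction, then merging equivalent states) gives the minimal DFA with states {m0, m1, m2, m3, m4, m5, m6, m7, m8, m9}, start state m0, accepting states {m1, m4, m5, m6, m8, m9} and transitions m0: a→m1, b→m2, c→m3; m1: a→m4, b→m5, c→m3; m2: a→m6, b→m7, c→m3; m3: a→m3, b→m3, c→m3; m4: a→m8, b→m3, c→m3; m5: a→m3, b→m5, c→m3; m6: a→m8, b→m5, c→m3; m7: a→m8, b→m7, c→m3; m8: a→m9, b→m5, c→m3; m9: a→m3, b→m3, c→m3.
Exploring the product automaton M × N from the start pair (m0, s0), following both machines on each input symbol, reaches 16 state pairs: (m0, s0), (m1, s0), (m2, s0), (m3, s4), (m4, s0), (m5, s0), (m6, s0), (m7, s0), (m3, s3), (m3, s6), (m8, s0), (m3, s0), (m3, s5), (m9, s0), (m3, s2), (m3, s1).
M accepts in {m1, m4, m5, m6, m8, m9} and N accepts in {s0, s5}. The reachable pairs whose M-component is accepting are (m1, s0), (m4, s0), (m5, s0), (m6, s0), (m8, s0), (m9, s0); in each of them the N-component is accepting too, so the product for L(M) \ L(N) (M-component accepting, N-component rejecting) has no reachable accepting pair and the difference is empty.
Hence every string in L(M) is also in L(N).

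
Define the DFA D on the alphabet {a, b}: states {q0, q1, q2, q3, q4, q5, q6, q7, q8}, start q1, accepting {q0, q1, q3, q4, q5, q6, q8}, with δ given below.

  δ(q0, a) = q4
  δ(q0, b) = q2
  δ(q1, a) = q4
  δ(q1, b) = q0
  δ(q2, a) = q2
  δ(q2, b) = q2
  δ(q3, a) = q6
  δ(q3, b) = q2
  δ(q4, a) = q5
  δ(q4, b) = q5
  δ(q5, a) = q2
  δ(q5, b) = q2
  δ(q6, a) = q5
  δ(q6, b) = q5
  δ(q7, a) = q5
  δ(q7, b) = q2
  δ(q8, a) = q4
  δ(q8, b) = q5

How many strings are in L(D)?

The useful subgraph on states {q0, q1, q4, q5} is acyclic, so L(D) is finite; the longest accepting path visits 4 useful states, giving maximum string length 3.
Counting accepting paths from q1 by length: 1 of length 0, 2 of length 1, 3 of length 2, 2 of length 3. Total 8.

8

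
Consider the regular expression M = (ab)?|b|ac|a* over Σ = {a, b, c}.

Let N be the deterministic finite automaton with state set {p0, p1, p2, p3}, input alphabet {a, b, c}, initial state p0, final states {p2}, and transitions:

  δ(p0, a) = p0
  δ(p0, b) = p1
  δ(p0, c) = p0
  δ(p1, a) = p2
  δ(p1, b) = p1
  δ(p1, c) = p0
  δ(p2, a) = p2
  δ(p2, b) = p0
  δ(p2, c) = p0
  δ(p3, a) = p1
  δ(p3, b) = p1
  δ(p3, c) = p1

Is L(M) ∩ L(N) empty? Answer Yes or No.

Yes

Converting the expression M to a DFA (subset construction, then merging equivalent states) gives the minimal DFA with states {m0, m1, m2, m3, m4}, start state m0, accepting states {m0, m1, m2, m4} and transitions m0: a→m1, b→m2, c→m3; m1: a→m4, b→m2, c→m2; m2: a→m3, b→m3, c→m3; m3: a→m3, b→m3, c→m3; m4: a→m4, b→m3, c→m3.
Exploring the product automaton M × N from the start pair (m0, p0), following both machines on each input symbol, reaches 8 state pairs: (m0, p0), (m1, p0), (m2, p1), (m3, p0), (m4, p0), (m2, p0), (m3, p2), (m3, p1).
M accepts in {m0, m1, m2, m4} and N accepts in {p2}; no reachable pair has both components accepting, so no string drives both machines to acceptance simultaneously and L(M) ∩ L(N) = ∅.
So no string is accepted by both, and the intersection is empty.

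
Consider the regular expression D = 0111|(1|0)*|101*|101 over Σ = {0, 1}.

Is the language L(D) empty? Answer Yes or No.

No

The empty string ε matches the expression, so it belongs to L(D).
Since L(D) contains at least one string, it is not empty.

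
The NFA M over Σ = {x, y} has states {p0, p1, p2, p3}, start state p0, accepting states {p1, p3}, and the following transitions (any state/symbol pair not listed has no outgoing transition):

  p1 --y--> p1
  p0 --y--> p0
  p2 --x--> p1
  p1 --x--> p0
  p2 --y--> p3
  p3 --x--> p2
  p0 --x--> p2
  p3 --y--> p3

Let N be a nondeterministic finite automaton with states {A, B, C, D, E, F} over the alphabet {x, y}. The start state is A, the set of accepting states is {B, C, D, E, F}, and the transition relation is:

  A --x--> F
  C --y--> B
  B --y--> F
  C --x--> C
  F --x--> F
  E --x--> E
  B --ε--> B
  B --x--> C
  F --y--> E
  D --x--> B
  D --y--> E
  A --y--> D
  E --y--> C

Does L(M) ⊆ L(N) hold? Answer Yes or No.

Exploring the product automaton M × N from the start pair (p0, A), following both machines on each input symbol, reaches 18 state pairs: (p0, A), (p2, F), (p0, D), (p1, F), (p3, E), (p2, B), (p0, E), (p0, F), (p1, E), (p2, E), (p3, C), (p1, C), (p3, F), (p0, C), (p2, C), (p3, B), (p1, B), (p0, B).
M accepts in {p1, p3} and N accepts in {B, C, D, E, F}. The reachable pairs whose M-component is accepting are (p1, F), (p3, E), (p1, E), (p3, C), (p1, C), (p3, F), (p3, B), (p1, B); in each of them the N-component is accepting too, so the product for L(M) \ L(N) (M-component accepting, N-component rejecting) has no reachable accepting pair and the difference is empty.
Hence every string in L(M) is also in L(N).

Yes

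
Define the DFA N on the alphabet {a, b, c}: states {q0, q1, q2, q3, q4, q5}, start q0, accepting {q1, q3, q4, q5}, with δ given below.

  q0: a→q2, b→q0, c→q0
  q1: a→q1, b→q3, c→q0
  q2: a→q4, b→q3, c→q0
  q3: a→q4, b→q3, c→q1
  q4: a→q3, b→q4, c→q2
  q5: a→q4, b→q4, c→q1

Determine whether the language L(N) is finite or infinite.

infinite

State q0 is reachable from the start and can reach an accepting state, and it lies on the cycle q0 → q0.
Traversing that cycle any number of times yields accepted strings of unbounded length, so the language is infinite.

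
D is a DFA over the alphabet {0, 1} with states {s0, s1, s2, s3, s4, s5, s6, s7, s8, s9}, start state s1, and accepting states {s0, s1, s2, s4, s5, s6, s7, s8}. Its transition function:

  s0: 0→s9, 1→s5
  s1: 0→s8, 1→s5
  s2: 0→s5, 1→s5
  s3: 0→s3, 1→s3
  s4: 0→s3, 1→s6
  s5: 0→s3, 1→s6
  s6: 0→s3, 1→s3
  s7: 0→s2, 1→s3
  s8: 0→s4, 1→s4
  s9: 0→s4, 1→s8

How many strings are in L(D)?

The useful subgraph on states {s1, s4, s5, s6, s8} is acyclic, so L(D) is finite; the longest accepting path visits 4 useful states, giving maximum string length 3.
Counting accepting paths from s1 by length: 1 of length 0, 2 of length 1, 3 of length 2, 2 of length 3. Total 8.

8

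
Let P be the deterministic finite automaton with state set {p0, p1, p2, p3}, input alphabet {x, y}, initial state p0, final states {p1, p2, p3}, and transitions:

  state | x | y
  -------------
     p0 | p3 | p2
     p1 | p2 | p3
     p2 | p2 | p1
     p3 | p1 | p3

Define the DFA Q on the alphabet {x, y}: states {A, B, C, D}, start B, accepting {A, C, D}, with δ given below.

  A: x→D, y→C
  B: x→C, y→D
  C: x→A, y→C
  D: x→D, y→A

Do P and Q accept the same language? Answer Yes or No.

Yes

Exploring the product automaton P × Q from the start pair (p0, B), following both machines on each input symbol, reaches 4 state pairs: (p0, B), (p3, C), (p2, D), (p1, A).
P accepts in {p1, p2, p3} and Q accepts in {A, C, D}. In every reachable pair the two components are either both accepting — (p3, C), (p2, D), (p1, A) — or both non-accepting, so no string is accepted by exactly one of the machines: L(P) \ L(Q) and L(Q) \ L(P) are both empty.
Hence every string is accepted by P iff it is accepted by Q, and the two languages coincide.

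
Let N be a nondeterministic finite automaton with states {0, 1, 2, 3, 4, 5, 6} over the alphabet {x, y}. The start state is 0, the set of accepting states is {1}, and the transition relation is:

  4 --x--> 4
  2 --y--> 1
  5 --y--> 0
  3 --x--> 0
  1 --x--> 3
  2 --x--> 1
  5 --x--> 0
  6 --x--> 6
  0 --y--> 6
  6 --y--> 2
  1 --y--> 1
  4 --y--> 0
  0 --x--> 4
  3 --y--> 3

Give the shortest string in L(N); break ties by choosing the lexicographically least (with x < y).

A breadth-first search from 0 reaches an accepting state first via the path 0 → 6 → 2 → 1 on input yyx.
No string of length < 3 is accepted (BFS exhausts all shorter strings without reaching an accepting state), and yyx is the lexicographically least accepting string of length 3.

yyx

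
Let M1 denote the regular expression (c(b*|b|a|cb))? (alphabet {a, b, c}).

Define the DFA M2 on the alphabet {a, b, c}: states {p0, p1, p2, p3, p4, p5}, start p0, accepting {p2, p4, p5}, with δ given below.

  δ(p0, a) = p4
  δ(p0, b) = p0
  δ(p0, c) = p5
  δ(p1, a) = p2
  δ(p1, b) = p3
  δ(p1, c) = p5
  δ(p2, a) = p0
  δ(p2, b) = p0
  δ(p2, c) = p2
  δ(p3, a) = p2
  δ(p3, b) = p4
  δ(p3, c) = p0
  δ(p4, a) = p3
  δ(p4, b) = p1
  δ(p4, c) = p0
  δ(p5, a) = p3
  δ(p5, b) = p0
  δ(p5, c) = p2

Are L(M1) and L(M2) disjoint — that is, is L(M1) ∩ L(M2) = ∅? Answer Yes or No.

The string c is accepted by both M1 and M2.
Hence L(M1) ∩ L(M2) ≠ ∅.

No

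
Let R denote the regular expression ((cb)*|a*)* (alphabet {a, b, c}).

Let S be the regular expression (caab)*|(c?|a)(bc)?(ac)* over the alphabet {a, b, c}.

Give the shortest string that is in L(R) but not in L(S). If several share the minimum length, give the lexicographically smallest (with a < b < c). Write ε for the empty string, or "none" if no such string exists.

The string aa is accepted by R but not by S.
No shorter string lies in the difference, and aa is the lexicographically first length-2 string in L(R) \ L(S).

aa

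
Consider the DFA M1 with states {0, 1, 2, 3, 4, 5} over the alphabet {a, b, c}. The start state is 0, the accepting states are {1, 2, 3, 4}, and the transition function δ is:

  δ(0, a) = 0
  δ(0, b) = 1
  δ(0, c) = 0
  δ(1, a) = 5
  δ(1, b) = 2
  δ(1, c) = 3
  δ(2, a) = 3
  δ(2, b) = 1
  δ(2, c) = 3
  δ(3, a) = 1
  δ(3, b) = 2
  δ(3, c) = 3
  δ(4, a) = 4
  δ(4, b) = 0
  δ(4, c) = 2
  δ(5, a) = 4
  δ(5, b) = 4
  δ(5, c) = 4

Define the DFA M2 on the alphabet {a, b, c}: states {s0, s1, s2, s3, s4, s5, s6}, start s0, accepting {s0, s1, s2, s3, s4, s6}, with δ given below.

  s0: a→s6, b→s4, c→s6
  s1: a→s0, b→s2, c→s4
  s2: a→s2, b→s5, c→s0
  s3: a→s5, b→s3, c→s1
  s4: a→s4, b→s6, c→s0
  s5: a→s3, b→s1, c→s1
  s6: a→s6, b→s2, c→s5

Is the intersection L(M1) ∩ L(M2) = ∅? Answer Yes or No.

The string b is accepted by both M1 and M2.
Hence L(M1) ∩ L(M2) ≠ ∅.

No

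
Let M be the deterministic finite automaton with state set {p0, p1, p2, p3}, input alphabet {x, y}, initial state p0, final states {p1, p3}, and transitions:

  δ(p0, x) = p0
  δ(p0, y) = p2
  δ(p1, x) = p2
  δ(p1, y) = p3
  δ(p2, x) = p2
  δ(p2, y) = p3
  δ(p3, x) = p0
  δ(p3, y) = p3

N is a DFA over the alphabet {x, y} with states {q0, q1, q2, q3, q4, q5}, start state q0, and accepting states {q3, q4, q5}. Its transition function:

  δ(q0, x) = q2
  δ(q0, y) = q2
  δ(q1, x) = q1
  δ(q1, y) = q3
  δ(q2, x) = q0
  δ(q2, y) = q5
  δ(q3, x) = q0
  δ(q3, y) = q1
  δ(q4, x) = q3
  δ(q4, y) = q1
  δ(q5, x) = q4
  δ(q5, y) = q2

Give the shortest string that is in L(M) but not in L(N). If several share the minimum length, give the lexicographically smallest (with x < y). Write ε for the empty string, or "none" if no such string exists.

The string xyy is accepted by M but not by N.
No shorter string lies in the difference, and xyy is the lexicographically first length-3 string in L(M) \ L(N).

xyy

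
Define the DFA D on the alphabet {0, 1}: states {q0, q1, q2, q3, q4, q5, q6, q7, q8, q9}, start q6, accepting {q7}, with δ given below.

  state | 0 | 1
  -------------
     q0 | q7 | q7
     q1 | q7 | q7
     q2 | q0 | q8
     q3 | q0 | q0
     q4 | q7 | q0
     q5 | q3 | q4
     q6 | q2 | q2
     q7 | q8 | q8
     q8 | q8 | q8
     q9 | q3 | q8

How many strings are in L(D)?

4

The useful subgraph on states {q0, q2, q6, q7} is acyclic, so L(D) is finite; the longest accepting path visits 4 useful states, giving maximum string length 3.
Counting accepting paths from q6 by length: 4 of length 3. Total 4.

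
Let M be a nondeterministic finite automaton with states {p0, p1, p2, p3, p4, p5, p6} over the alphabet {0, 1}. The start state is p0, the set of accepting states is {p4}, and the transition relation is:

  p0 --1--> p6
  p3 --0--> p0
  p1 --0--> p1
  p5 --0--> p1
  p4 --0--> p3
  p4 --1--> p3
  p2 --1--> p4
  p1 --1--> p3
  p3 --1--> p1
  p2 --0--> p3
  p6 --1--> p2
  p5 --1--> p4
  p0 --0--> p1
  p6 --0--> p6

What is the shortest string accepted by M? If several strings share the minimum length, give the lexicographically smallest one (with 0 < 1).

A breadth-first search from p0 reaches an accepting state first via the path p0 → p6 → p2 → p4 on input 111.
No string of length < 3 is accepted (BFS exhausts all shorter strings without reaching an accepting state), and 111 is the lexicographically least accepting string of length 3.

111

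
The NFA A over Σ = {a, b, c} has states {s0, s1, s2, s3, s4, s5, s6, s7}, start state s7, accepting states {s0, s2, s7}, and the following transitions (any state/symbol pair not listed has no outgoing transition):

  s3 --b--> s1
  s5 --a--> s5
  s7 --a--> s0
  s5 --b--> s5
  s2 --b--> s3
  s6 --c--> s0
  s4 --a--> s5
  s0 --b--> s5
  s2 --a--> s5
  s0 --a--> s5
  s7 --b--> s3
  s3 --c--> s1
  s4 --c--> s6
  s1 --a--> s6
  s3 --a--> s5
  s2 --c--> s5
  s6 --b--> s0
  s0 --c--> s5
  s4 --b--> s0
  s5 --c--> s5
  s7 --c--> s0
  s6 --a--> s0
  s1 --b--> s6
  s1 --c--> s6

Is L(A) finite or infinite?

The useful states (reachable from s7 and able to reach an accepting state) are {s0, s1, s3, s6, s7}.
Restricted to these states the transition graph has no cycle, so every accepting path has bounded length and L is finite.

finite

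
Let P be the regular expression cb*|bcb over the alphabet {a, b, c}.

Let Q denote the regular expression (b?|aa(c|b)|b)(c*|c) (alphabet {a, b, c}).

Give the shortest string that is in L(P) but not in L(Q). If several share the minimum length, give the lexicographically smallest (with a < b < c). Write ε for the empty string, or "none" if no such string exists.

cb

The string cb is accepted by P but not by Q.
No shorter string lies in the difference, and cb is the lexicographically first length-2 string in L(P) \ L(Q).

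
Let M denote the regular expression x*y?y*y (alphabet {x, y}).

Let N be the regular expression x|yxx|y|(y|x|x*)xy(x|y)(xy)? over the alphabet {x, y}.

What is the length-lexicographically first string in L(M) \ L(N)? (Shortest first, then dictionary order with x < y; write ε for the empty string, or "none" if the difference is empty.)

The string xy is accepted by M but not by N.
No shorter string lies in the difference, and xy is the lexicographically first length-2 string in L(M) \ L(N).

xy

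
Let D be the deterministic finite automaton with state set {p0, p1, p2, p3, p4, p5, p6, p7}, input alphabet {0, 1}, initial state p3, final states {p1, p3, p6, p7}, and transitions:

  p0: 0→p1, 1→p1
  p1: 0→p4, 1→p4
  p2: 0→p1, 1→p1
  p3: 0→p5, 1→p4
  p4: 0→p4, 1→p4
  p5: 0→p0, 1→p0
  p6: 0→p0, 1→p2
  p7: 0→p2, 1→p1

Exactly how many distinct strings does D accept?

The useful subgraph on states {p0, p1, p3, p5} is acyclic, so L(D) is finite; the longest accepting path visits 4 useful states, giving maximum string length 3.
Counting accepting paths from p3 by length: 1 of length 0, 4 of length 3. Total 5.

5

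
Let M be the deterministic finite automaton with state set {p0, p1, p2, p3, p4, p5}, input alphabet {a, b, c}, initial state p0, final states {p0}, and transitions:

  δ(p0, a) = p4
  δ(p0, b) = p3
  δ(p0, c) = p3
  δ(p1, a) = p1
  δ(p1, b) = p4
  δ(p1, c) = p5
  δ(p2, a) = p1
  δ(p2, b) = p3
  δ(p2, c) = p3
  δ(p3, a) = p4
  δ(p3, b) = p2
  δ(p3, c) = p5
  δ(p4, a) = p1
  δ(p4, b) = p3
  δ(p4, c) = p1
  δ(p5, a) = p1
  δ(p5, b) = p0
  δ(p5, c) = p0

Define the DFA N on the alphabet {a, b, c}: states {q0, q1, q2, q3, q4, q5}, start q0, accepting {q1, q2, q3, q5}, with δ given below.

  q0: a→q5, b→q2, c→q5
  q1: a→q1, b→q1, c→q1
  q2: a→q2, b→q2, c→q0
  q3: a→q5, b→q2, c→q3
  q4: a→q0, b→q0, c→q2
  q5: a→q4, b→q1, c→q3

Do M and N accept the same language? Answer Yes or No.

No

The empty string ε is accepted by M but rejected by N.
So L(M) ≠ L(N).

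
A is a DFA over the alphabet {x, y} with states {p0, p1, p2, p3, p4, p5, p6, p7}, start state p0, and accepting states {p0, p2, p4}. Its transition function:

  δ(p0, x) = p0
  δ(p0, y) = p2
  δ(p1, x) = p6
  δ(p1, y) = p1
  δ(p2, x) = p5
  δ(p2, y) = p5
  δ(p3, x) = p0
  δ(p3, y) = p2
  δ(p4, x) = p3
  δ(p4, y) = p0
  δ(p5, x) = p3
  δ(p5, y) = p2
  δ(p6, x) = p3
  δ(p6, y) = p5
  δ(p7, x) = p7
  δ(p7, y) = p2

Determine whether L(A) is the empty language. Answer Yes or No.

No

The empty string ε is accepted: the run p0 ends in the accepting state p0.
Since at least one string is accepted, L(A) is not empty.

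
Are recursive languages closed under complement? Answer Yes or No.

Yes

Run the decider for L and flip its answer; since the decider halts on every input, this decides the complement.
So the recursive languages are closed under complement.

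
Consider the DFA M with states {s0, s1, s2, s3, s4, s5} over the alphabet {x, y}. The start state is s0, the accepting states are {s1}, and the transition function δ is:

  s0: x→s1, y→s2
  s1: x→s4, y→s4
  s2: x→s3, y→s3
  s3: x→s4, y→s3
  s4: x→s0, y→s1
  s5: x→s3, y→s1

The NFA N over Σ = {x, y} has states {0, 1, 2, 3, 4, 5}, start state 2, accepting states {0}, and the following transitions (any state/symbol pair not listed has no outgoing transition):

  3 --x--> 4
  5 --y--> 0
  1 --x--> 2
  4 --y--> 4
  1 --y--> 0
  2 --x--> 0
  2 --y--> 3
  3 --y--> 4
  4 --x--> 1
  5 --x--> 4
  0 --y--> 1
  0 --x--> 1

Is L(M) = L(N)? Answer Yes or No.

Yes

Exploring the product automaton M × N from the start pair (s0, 2), following both machines on each input symbol, reaches 5 state pairs: (s0, 2), (s1, 0), (s2, 3), (s4, 1), (s3, 4).
M accepts in {s1} and N accepts in {0}. In every reachable pair the two components are either both accepting — (s1, 0) — or both non-accepting, so no string is accepted by exactly one of the machines: L(M) \ L(N) and L(N) \ L(M) are both empty.
Hence every string is accepted by M iff it is accepted by N, and the two languages coincide.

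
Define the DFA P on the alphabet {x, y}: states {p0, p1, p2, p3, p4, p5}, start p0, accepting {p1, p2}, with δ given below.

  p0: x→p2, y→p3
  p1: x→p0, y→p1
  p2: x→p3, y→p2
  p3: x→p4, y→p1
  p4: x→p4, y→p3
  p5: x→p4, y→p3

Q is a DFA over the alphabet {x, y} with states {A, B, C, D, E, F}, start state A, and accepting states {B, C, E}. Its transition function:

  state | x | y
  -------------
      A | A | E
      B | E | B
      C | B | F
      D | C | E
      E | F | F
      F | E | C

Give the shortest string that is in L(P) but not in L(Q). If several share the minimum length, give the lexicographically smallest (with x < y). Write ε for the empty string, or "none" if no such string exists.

x

The string x is accepted by P but not by Q.
No shorter string lies in the difference, and x is the lexicographically first length-1 string in L(P) \ L(Q).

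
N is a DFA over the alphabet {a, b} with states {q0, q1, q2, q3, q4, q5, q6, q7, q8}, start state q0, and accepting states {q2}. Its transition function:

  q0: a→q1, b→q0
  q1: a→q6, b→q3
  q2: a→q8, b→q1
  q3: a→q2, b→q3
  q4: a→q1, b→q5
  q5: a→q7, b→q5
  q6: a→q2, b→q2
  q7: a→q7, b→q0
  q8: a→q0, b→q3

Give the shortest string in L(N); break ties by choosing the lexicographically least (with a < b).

A breadth-first search from q0 reaches an accepting state first via the path q0 → q1 → q6 → q2 on input aaa.
No string of length < 3 is accepted (BFS exhausts all shorter strings without reaching an accepting state), and aaa is the lexicographically least accepting string of length 3.

aaa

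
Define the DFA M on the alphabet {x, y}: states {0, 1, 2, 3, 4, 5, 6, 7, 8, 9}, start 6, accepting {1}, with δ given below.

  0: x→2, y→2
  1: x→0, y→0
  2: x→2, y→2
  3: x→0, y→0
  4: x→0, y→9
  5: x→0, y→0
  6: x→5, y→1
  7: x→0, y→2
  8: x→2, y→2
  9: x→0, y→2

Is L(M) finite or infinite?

The useful states (reachable from 6 and able to reach an accepting state) are {1, 6}.
Restricted to these states the transition graph has no cycle, so every accepting path has bounded length and L is finite.

finite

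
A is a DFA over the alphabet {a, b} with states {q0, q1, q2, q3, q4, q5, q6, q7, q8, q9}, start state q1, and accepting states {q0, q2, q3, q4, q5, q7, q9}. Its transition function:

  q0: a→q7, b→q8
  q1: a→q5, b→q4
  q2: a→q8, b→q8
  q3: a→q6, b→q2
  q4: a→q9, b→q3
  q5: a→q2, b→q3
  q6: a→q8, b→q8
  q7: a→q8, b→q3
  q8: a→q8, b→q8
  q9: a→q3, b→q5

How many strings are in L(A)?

14

The useful subgraph on states {q1, q2, q3, q4, q5, q9} is acyclic, so L(A) is finite; the longest accepting path visits 6 useful states, giving maximum string length 5.
Counting accepting paths from q1 by length: 2 of length 1, 4 of length 2, 4 of length 3, 3 of length 4, 1 of length 5. Total 14.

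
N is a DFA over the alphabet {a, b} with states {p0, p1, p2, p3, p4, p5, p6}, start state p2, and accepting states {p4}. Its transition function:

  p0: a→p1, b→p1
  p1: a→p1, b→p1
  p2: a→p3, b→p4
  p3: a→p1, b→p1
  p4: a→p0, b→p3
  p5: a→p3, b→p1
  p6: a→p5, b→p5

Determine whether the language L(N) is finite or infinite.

The useful states (reachable from p2 and able to reach an accepting state) are {p2, p4}.
Restricted to these states the transition graph has no cycle, so every accepting path has bounded length and L is finite.

finite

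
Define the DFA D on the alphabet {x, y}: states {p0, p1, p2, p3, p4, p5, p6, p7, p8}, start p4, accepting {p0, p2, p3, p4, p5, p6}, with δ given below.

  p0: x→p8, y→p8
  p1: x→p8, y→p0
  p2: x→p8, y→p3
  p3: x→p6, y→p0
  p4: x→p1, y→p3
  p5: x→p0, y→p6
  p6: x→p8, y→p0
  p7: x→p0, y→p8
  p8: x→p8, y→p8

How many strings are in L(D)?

6

The useful subgraph on states {p0, p1, p3, p4, p6} is acyclic, so L(D) is finite; the longest accepting path visits 4 useful states, giving maximum string length 3.
Counting accepting paths from p4 by length: 1 of length 0, 1 of length 1, 3 of length 2, 1 of length 3. Total 6.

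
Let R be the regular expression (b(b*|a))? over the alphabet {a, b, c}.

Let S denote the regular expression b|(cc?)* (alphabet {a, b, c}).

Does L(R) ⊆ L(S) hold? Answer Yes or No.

No

The string ba is in L(R) but not in L(S).
So L(R) ⊄ L(S).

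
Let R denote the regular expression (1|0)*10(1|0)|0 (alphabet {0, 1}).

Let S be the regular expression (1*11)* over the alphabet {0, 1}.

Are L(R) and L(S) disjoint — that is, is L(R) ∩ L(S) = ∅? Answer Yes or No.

Converting the expression R to a DFA (subset construction, then merging equivalent states) gives the minimal DFA with states {r0, r1, r2, r3, r4, r5}, start state r0, accepting states {r1, r5} and transitions r0: 0→r1, 1→r2; r1: 0→r3, 1→r2; r2: 0→r4, 1→r2; r3: 0→r3, 1→r2; r4: 0→r1, 1→r5; r5: 0→r4, 1→r2.
Converting the expression S to a DFA (subset construction, then merging equivalent states) gives the minimal DFA with states {s0, s1, s2, s3}, start state s0, accepting states {s0, s3} and transitions s0: 0→s1, 1→s2; s1: 0→s1, 1→s1; s2: 0→s1, 1→s3; s3: 0→s1, 1→s3.
Exploring the product automaton R × S from the start pair (r0, s0), following both machines on each input symbol, reaches 8 state pairs: (r0, s0), (r1, s1), (r2, s2), (r3, s1), (r2, s1), (r4, s1), (r2, s3), (r5, s1).
R accepts in {r1, r5} and S accepts in {s0, s3}; no reachable pair has both components accepting, so no string drives both machines to acceptance simultaneously and L(R) ∩ L(S) = ∅.
So no string is accepted by both, and the intersection is empty.

Yes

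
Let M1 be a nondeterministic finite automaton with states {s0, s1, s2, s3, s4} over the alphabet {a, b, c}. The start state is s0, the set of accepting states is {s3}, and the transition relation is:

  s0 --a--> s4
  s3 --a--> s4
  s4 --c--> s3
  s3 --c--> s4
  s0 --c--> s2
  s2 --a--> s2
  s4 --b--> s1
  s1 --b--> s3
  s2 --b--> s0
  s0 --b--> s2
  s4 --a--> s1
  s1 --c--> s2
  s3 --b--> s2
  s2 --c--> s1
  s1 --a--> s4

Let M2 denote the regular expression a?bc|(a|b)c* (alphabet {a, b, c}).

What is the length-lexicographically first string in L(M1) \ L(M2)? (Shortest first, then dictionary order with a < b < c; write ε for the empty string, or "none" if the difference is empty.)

The string aab is accepted by M1 but not by M2.
No shorter string lies in the difference, and aab is the lexicographically first length-3 string in L(M1) \ L(M2).

aab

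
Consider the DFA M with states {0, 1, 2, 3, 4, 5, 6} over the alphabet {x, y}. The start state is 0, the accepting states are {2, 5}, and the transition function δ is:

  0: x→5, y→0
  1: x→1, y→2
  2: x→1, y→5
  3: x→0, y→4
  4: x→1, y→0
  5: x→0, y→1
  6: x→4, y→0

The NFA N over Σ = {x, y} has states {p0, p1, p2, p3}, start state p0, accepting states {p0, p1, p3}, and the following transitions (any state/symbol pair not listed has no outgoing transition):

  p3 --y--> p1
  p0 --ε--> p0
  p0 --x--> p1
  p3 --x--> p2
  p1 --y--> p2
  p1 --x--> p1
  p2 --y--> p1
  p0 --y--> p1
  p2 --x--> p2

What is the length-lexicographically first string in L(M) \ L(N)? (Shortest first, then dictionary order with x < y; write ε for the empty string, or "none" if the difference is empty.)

The string yyx is accepted by M but not by N.
No shorter string lies in the difference, and yyx is the lexicographically first length-3 string in L(M) \ L(N).

yyx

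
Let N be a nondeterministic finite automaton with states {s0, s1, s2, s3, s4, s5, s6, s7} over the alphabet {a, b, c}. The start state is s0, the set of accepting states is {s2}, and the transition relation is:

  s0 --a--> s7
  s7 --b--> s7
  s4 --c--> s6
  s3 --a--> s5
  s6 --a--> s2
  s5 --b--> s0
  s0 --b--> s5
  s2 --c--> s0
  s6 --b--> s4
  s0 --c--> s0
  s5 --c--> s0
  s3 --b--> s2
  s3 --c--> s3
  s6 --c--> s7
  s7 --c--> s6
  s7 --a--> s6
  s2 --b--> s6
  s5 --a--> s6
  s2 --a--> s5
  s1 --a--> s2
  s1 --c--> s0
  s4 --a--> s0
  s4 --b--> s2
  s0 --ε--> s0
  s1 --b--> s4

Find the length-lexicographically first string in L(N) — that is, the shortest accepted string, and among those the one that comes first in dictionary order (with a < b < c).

A breadth-first search from s0 reaches an accepting state first via the path s0 → s7 → s6 → s2 on input aaa.
No string of length < 3 is accepted (BFS exhausts all shorter strings without reaching an accepting state), and aaa is the lexicographically least accepting string of length 3.

aaa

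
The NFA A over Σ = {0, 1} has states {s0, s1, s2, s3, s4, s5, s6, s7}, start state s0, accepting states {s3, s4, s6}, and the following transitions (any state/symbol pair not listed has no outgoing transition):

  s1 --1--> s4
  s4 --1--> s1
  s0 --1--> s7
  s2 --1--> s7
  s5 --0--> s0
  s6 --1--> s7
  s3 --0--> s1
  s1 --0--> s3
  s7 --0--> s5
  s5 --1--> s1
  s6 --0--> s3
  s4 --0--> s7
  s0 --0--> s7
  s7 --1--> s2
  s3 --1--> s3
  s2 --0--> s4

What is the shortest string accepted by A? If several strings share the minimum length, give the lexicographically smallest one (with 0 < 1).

A breadth-first search from s0 reaches an accepting state first via the path s0 → s7 → s2 → s4 on input 010.
No string of length < 3 is accepted (BFS exhausts all shorter strings without reaching an accepting state), and 010 is the lexicographically least accepting string of length 3.

010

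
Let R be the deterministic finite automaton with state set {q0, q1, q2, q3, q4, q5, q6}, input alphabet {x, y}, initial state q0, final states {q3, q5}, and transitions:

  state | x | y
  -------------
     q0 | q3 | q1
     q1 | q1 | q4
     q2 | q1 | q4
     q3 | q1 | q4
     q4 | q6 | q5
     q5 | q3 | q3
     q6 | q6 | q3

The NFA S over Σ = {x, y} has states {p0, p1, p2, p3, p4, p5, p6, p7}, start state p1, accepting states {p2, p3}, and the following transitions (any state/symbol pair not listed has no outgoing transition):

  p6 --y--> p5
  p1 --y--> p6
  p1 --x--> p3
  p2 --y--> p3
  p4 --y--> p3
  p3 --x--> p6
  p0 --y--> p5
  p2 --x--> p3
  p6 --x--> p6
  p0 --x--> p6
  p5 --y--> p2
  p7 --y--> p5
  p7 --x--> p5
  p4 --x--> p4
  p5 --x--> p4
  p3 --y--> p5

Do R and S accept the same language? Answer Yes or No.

Yes

Exploring the product automaton R × S from the start pair (q0, p1), following both machines on each input symbol, reaches 6 state pairs: (q0, p1), (q3, p3), (q1, p6), (q4, p5), (q6, p4), (q5, p2).
R accepts in {q3, q5} and S accepts in {p2, p3}. In every reachable pair the two components are either both accepting — (q3, p3), (q5, p2) — or both non-accepting, so no string is accepted by exactly one of the machines: L(R) \ L(S) and L(S) \ L(R) are both empty.
Hence every string is accepted by R iff it is accepted by S, and the two languages coincide.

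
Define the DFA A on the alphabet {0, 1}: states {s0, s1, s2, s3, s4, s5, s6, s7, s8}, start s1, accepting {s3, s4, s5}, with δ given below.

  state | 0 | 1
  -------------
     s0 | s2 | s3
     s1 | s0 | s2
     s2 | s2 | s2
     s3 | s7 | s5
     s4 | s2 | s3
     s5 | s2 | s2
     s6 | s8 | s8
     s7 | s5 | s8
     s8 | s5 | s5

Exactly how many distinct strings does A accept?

The useful subgraph on states {s0, s1, s3, s5, s7, s8} is acyclic, so L(A) is finite; the longest accepting path visits 6 useful states, giving maximum string length 5.
Counting accepting paths from s1 by length: 1 of length 2, 1 of length 3, 1 of length 4, 2 of length 5. Total 5.

5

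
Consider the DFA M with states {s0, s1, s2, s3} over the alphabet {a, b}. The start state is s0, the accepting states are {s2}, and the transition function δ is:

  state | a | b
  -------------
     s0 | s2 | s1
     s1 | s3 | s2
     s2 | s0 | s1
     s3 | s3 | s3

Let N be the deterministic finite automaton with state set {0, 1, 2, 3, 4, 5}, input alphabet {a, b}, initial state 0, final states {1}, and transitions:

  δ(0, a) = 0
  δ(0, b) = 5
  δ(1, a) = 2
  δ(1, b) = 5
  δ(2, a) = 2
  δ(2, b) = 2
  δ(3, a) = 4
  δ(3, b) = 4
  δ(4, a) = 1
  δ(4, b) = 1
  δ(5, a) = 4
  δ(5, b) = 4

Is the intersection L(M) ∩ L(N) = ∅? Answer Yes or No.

No

The string bbbbaa is accepted by both M and N.
Hence L(M) ∩ L(N) ≠ ∅.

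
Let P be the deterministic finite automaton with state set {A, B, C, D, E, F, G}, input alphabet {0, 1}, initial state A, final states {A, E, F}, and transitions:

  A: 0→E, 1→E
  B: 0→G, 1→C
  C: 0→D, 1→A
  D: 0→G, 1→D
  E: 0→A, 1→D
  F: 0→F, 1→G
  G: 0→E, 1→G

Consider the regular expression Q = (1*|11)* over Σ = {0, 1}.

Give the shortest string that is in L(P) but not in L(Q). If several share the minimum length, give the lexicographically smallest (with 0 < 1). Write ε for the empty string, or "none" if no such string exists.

The string 0 is accepted by P but not by Q.
No shorter string lies in the difference, and 0 is the lexicographically first length-1 string in L(P) \ L(Q).

0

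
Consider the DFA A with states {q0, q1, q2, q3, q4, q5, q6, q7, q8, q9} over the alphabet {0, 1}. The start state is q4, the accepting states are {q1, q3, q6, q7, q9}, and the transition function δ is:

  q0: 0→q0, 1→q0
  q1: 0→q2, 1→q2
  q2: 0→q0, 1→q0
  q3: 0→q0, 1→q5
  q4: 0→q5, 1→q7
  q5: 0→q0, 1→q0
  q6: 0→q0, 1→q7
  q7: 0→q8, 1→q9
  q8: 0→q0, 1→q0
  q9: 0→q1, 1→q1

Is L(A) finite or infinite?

The useful states (reachable from q4 and able to reach an accepting state) are {q1, q4, q7, q9}.
Restricted to these states the transition graph has no cycle, so every accepting path has bounded length and L is finite.

finite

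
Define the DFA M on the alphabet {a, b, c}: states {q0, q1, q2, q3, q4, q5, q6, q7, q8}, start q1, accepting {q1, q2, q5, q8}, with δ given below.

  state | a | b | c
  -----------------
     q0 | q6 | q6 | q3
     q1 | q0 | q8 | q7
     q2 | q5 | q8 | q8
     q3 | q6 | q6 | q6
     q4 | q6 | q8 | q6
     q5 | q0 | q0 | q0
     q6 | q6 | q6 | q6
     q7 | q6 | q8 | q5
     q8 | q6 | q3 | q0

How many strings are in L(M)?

4

The useful subgraph on states {q1, q5, q7, q8} is acyclic, so L(M) is finite; the longest accepting path visits 3 useful states, giving maximum string length 2.
Counting accepting paths from q1 by length: 1 of length 0, 1 of length 1, 2 of length 2. Total 4.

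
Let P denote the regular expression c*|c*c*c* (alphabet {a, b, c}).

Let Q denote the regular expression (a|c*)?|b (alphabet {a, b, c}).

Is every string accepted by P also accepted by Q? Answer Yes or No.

Converting the expression P to a DFA (subset construction, then merging equivalent states) gives the minimal DFA with states {p0, p1}, start state p0, accepting states {p0} and transitions p0: a→p1, b→p1, c→p0; p1: a→p1, b→p1, c→p1.
Converting the expression Q to a DFA (subset construction, then merging equivalent states) gives the minimal DFA with states {q0, q1, q2, q3}, start state q0, accepting states {q0, q1, q2} and transitions q0: a→q1, b→q1, c→q2; q1: a→q3, b→q3, c→q3; q2: a→q3, b→q3, c→q2; q3: a→q3, b→q3, c→q3.
Exploring the product automaton P × Q from the start pair (p0, q0), following both machines on each input symbol, reaches 4 state pairs: (p0, q0), (p1, q1), (p0, q2), (p1, q3).
P accepts in {p0} and Q accepts in {q0, q1, q2}. The reachable pairs whose P-component is accepting are (p0, q0), (p0, q2); in each of them the Q-component is accepting too, so the product for L(P) \ L(Q) (P-component accepting, Q-component rejecting) has no reachable accepting pair and the difference is empty.
Hence every string in L(P) is also in L(Q).

Yes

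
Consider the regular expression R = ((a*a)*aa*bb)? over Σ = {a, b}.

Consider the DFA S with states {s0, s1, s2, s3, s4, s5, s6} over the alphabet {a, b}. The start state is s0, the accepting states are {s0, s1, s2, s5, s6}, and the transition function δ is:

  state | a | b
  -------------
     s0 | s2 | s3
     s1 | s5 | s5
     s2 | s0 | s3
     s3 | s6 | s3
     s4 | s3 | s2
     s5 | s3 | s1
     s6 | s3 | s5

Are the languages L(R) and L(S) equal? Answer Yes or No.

No

The string abb is accepted by R but rejected by S.
So L(R) ≠ L(S).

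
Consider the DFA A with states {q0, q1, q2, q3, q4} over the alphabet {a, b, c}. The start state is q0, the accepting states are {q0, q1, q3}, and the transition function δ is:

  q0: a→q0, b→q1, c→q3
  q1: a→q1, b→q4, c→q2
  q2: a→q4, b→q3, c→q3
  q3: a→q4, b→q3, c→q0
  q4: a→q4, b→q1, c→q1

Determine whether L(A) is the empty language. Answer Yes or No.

The empty string ε is accepted: the run q0 ends in the accepting state q0.
Since at least one string is accepted, L(A) is not empty.

No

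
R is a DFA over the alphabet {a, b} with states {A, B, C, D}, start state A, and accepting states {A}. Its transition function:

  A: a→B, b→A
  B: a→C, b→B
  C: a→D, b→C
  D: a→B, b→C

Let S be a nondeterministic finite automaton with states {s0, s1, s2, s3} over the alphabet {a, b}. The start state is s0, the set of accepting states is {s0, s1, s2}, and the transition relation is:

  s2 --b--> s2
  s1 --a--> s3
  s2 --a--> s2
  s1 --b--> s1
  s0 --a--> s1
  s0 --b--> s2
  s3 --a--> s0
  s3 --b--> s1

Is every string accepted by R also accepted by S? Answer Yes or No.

Exploring the product automaton R × S from the start pair (A, s0), following both machines on each input symbol, reaches 11 state pairs: (A, s0), (B, s1), (A, s2), (C, s3), (B, s2), (D, s0), (C, s1), (C, s2), (D, s3), (D, s2), (B, s0).
R accepts in {A} and S accepts in {s0, s1, s2}. The reachable pairs whose R-component is accepting are (A, s0), (A, s2); in each of them the S-component is accepting too, so the product for L(R) \ L(S) (R-component accepting, S-component rejecting) has no reachable accepting pair and the difference is empty.
Hence every string in L(R) is also in L(S).

Yes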